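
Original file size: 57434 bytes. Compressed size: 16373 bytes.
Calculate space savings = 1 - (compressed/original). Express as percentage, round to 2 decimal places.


ratio = compressed/original = 16373/57434 = 0.285075
savings = 1 - ratio = 1 - 0.285075 = 0.714925
as a percentage: 0.714925 * 100 = 71.49%

Space savings = 1 - 16373/57434 = 71.49%


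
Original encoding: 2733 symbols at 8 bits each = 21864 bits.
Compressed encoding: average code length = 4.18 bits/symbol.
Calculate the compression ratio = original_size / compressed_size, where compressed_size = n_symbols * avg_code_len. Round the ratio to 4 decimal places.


original_size = n_symbols * orig_bits = 2733 * 8 = 21864 bits
compressed_size = n_symbols * avg_code_len = 2733 * 4.18 = 11423.94 bits
ratio = original_size / compressed_size = 21864 / 11423.94 = 1.9139

Compression ratio = 1.9139


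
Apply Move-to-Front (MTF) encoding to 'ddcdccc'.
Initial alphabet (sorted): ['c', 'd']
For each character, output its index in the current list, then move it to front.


MTF encoding:
'd': index 1 in ['c', 'd'] -> ['d', 'c']
'd': index 0 in ['d', 'c'] -> ['d', 'c']
'c': index 1 in ['d', 'c'] -> ['c', 'd']
'd': index 1 in ['c', 'd'] -> ['d', 'c']
'c': index 1 in ['d', 'c'] -> ['c', 'd']
'c': index 0 in ['c', 'd'] -> ['c', 'd']
'c': index 0 in ['c', 'd'] -> ['c', 'd']


Output: [1, 0, 1, 1, 1, 0, 0]


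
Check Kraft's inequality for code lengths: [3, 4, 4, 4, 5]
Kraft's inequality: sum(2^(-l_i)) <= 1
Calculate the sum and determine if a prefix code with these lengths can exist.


Sum = 2^(-3) + 2^(-4) + 2^(-4) + 2^(-4) + 2^(-5)
    = 0.125 + 0.0625 + 0.0625 + 0.0625 + 0.03125
    = 11/32 = 0.34375
Since 0.34375 <= 1, Kraft's inequality IS satisfied.
A prefix code with these lengths CAN exist.

Kraft sum = 0.34375. Satisfied.


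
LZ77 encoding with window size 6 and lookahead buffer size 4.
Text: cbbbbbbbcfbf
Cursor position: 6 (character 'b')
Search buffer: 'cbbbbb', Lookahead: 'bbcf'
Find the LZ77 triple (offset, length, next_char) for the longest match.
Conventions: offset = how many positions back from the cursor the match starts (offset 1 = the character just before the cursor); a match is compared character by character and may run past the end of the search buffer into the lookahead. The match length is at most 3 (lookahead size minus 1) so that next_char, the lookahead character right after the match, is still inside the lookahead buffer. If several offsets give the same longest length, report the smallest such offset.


Try each offset into the search buffer:
  offset=1 (pos 5, char 'b'): match length 2
  offset=2 (pos 4, char 'b'): match length 2
  offset=3 (pos 3, char 'b'): match length 2
  offset=4 (pos 2, char 'b'): match length 2
  offset=5 (pos 1, char 'b'): match length 2
  offset=6 (pos 0, char 'c'): match length 0
Longest match has length 2, found at offsets 1, 2, 3, 4, 5; take the smallest, offset 1.
next_char = character at position 6 + 2 = 8 -> 'c'

Best match: offset=1, length=2 (matching 'bb' starting at position 5)
LZ77 triple: (1, 2, 'c')


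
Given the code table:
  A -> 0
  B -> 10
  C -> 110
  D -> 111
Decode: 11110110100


Decoding:
111 -> D
10 -> B
110 -> C
10 -> B
0 -> A


Result: DBCBA


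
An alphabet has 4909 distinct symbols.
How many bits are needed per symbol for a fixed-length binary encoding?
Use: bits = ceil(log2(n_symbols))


log2(4909) = 12.2612
Bracket: 2^12 = 4096 < 4909 <= 2^13 = 8192
So ceil(log2(4909)) = 13

bits = ceil(log2(4909)) = ceil(12.2612) = 13 bits


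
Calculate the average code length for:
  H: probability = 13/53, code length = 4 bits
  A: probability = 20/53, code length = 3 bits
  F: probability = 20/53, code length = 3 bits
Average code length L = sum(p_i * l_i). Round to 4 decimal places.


Weighted contributions p_i * l_i:
  H: (13/53) * 4 = 52/53
  A: (20/53) * 3 = 60/53
  F: (20/53) * 3 = 60/53
Sum = (52 + 60 + 60)/53 = 172/53

L = 172/53 = 3.2453 bits/symbol


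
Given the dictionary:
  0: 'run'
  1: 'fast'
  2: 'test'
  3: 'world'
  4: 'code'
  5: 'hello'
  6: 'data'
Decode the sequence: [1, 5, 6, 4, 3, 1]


Look up each index in the dictionary:
  1 -> 'fast'
  5 -> 'hello'
  6 -> 'data'
  4 -> 'code'
  3 -> 'world'
  1 -> 'fast'

Decoded: "fast hello data code world fast"


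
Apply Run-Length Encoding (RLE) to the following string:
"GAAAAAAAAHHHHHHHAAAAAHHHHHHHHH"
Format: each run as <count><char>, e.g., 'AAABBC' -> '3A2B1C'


Scanning runs left to right:
  i=0: run of 'G' x 1 -> '1G'
  i=1: run of 'A' x 8 -> '8A'
  i=9: run of 'H' x 7 -> '7H'
  i=16: run of 'A' x 5 -> '5A'
  i=21: run of 'H' x 9 -> '9H'

RLE = 1G8A7H5A9H


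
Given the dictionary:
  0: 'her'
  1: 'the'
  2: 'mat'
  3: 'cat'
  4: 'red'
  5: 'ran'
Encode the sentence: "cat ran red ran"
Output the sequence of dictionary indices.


Look up each word in the dictionary:
  'cat' -> 3
  'ran' -> 5
  'red' -> 4
  'ran' -> 5

Encoded: [3, 5, 4, 5]


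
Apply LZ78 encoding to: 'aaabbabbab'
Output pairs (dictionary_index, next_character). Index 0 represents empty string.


LZ78 encoding steps:
Dictionary: {0: ''}
Step 1: w='' (idx 0), next='a' -> output (0, 'a'), add 'a' as idx 1
Step 2: w='a' (idx 1), next='a' -> output (1, 'a'), add 'aa' as idx 2
Step 3: w='' (idx 0), next='b' -> output (0, 'b'), add 'b' as idx 3
Step 4: w='b' (idx 3), next='a' -> output (3, 'a'), add 'ba' as idx 4
Step 5: w='b' (idx 3), next='b' -> output (3, 'b'), add 'bb' as idx 5
Step 6: w='a' (idx 1), next='b' -> output (1, 'b'), add 'ab' as idx 6


Encoded: [(0, 'a'), (1, 'a'), (0, 'b'), (3, 'a'), (3, 'b'), (1, 'b')]


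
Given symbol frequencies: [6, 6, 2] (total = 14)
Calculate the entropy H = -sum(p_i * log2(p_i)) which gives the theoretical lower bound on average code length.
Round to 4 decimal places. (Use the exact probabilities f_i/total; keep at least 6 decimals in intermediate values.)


Per-symbol terms -p_i * log2(p_i) with p_i = f_i/14:
  p = 6/14 = 0.428571: log2(p) = -1.222392, -p*log2(p) = 0.523882
  p = 6/14 = 0.428571: log2(p) = -1.222392, -p*log2(p) = 0.523882
  p = 2/14 = 0.142857: log2(p) = -2.807355, -p*log2(p) = 0.401051
H = 0.523882 + 0.523882 + 0.401051 = 1.448815

H = 1.4488 bits/symbol


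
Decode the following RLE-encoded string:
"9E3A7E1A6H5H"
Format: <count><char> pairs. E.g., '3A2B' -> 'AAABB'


Expanding each <count><char> pair:
  9E -> 'EEEEEEEEE'
  3A -> 'AAA'
  7E -> 'EEEEEEE'
  1A -> 'A'
  6H -> 'HHHHHH'
  5H -> 'HHHHH'

Decoded = EEEEEEEEEAAAEEEEEEEAHHHHHHHHHHH


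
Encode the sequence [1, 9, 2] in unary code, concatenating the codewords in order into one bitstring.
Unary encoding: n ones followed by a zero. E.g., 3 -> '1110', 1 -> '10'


Encode each number as n ones followed by a terminating 0:
  1 -> 10 (2 bits)
  9 -> 1111111110 (10 bits)
  2 -> 110 (3 bits)
Total length = 2 + 10 + 3 = 15 bits.

Unary([1, 9, 2]) = 101111111110110 (15 bits)


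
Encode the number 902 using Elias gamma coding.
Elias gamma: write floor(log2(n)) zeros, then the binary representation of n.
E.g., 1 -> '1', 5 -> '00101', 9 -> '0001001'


num_bits = floor(log2(902)) + 1 = 10
leading_zeros = num_bits - 1 = 9
binary(902) = 1110000110

Elias gamma(902) = '000000000' + '1110000110' = 0000000001110000110 (19 bits)


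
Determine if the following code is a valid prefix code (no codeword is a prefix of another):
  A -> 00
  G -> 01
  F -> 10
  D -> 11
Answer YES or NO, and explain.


Checking each pair (does one codeword prefix another?):
  A='00' vs G='01': no prefix
  A='00' vs F='10': no prefix
  A='00' vs D='11': no prefix
  G='01' vs A='00': no prefix
  G='01' vs F='10': no prefix
  G='01' vs D='11': no prefix
  F='10' vs A='00': no prefix
  F='10' vs G='01': no prefix
  F='10' vs D='11': no prefix
  D='11' vs A='00': no prefix
  D='11' vs G='01': no prefix
  D='11' vs F='10': no prefix
No violation found over all pairs.

YES -- this is a valid prefix code. No codeword is a prefix of any other codeword.


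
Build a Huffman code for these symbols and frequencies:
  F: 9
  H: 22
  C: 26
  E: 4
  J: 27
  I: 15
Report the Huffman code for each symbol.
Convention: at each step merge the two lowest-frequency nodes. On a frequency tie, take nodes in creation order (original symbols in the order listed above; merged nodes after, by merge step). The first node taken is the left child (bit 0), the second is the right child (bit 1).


Huffman tree construction:
Step 1: Merge E(4) + F(9) = 13
Step 2: Merge (E+F)(13) + I(15) = 28
Step 3: Merge H(22) + C(26) = 48
Step 4: Merge J(27) + ((E+F)+I)(28) = 55
Step 5: Merge (H+C)(48) + (J+((E+F)+I))(55) = 103
Read each symbol's code off the tree from the root (left child = 0, right child = 1).

Codes:
  F: 1101 (length 4)
  H: 00 (length 2)
  C: 01 (length 2)
  E: 1100 (length 4)
  J: 10 (length 2)
  I: 111 (length 3)
Average code length: 247/103 = 2.3981 bits/symbol


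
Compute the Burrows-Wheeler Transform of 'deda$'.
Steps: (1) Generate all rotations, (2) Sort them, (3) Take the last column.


Rotations (sorted):
  0: $deda -> last char: a
  1: a$ded -> last char: d
  2: da$de -> last char: e
  3: deda$ -> last char: $
  4: eda$d -> last char: d


BWT = ade$d


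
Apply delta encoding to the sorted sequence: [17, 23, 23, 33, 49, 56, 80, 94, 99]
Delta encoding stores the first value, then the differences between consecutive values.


First value: 17
Deltas:
  23 - 17 = 6
  23 - 23 = 0
  33 - 23 = 10
  49 - 33 = 16
  56 - 49 = 7
  80 - 56 = 24
  94 - 80 = 14
  99 - 94 = 5


Delta encoded: [17, 6, 0, 10, 16, 7, 24, 14, 5]


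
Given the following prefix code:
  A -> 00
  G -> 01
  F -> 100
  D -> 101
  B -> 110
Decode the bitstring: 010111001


Decoding step by step:
Bits 01 -> G
Bits 01 -> G
Bits 110 -> B
Bits 01 -> G


Decoded message: GGBG


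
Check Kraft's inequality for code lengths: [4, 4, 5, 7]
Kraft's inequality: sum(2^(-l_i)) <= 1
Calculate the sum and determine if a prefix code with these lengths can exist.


Sum = 2^(-4) + 2^(-4) + 2^(-5) + 2^(-7)
    = 0.0625 + 0.0625 + 0.03125 + 0.0078125
    = 21/128 = 0.1640625
Since 0.1640625 <= 1, Kraft's inequality IS satisfied.
A prefix code with these lengths CAN exist.

Kraft sum = 0.1640625. Satisfied.


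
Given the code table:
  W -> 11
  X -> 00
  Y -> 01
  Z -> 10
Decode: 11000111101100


Decoding:
11 -> W
00 -> X
01 -> Y
11 -> W
10 -> Z
11 -> W
00 -> X


Result: WXYWZWX


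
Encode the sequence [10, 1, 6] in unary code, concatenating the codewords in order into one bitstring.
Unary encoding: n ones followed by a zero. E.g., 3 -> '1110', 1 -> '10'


Encode each number as n ones followed by a terminating 0:
  10 -> 11111111110 (11 bits)
  1 -> 10 (2 bits)
  6 -> 1111110 (7 bits)
Total length = 11 + 2 + 7 = 20 bits.

Unary([10, 1, 6]) = 11111111110101111110 (20 bits)


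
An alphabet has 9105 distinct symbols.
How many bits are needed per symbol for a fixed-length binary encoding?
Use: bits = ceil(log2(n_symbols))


log2(9105) = 13.1524
Bracket: 2^13 = 8192 < 9105 <= 2^14 = 16384
So ceil(log2(9105)) = 14

bits = ceil(log2(9105)) = ceil(13.1524) = 14 bits


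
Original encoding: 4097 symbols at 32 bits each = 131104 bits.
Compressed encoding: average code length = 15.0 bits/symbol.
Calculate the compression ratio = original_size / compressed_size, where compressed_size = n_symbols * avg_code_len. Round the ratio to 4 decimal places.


original_size = n_symbols * orig_bits = 4097 * 32 = 131104 bits
compressed_size = n_symbols * avg_code_len = 4097 * 15.0 = 61455.0 bits
ratio = original_size / compressed_size = 131104 / 61455.0 = 2.1333

Compression ratio = 2.1333


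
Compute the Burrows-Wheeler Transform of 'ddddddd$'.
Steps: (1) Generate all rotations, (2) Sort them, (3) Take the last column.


Rotations (sorted):
  0: $ddddddd -> last char: d
  1: d$dddddd -> last char: d
  2: dd$ddddd -> last char: d
  3: ddd$dddd -> last char: d
  4: dddd$ddd -> last char: d
  5: ddddd$dd -> last char: d
  6: dddddd$d -> last char: d
  7: ddddddd$ -> last char: $


BWT = ddddddd$


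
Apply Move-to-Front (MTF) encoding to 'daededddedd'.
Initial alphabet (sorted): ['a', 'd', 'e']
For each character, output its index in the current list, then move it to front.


MTF encoding:
'd': index 1 in ['a', 'd', 'e'] -> ['d', 'a', 'e']
'a': index 1 in ['d', 'a', 'e'] -> ['a', 'd', 'e']
'e': index 2 in ['a', 'd', 'e'] -> ['e', 'a', 'd']
'd': index 2 in ['e', 'a', 'd'] -> ['d', 'e', 'a']
'e': index 1 in ['d', 'e', 'a'] -> ['e', 'd', 'a']
'd': index 1 in ['e', 'd', 'a'] -> ['d', 'e', 'a']
'd': index 0 in ['d', 'e', 'a'] -> ['d', 'e', 'a']
'd': index 0 in ['d', 'e', 'a'] -> ['d', 'e', 'a']
'e': index 1 in ['d', 'e', 'a'] -> ['e', 'd', 'a']
'd': index 1 in ['e', 'd', 'a'] -> ['d', 'e', 'a']
'd': index 0 in ['d', 'e', 'a'] -> ['d', 'e', 'a']


Output: [1, 1, 2, 2, 1, 1, 0, 0, 1, 1, 0]


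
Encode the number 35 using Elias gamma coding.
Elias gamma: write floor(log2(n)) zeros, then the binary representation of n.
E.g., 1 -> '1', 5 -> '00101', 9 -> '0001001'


num_bits = floor(log2(35)) + 1 = 6
leading_zeros = num_bits - 1 = 5
binary(35) = 100011

Elias gamma(35) = '00000' + '100011' = 00000100011 (11 bits)


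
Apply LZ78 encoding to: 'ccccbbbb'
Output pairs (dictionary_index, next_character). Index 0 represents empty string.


LZ78 encoding steps:
Dictionary: {0: ''}
Step 1: w='' (idx 0), next='c' -> output (0, 'c'), add 'c' as idx 1
Step 2: w='c' (idx 1), next='c' -> output (1, 'c'), add 'cc' as idx 2
Step 3: w='c' (idx 1), next='b' -> output (1, 'b'), add 'cb' as idx 3
Step 4: w='' (idx 0), next='b' -> output (0, 'b'), add 'b' as idx 4
Step 5: w='b' (idx 4), next='b' -> output (4, 'b'), add 'bb' as idx 5


Encoded: [(0, 'c'), (1, 'c'), (1, 'b'), (0, 'b'), (4, 'b')]


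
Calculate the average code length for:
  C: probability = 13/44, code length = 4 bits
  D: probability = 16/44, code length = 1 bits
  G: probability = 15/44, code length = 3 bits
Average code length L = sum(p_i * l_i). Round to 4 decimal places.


Weighted contributions p_i * l_i:
  C: (13/44) * 4 = 52/44
  D: (16/44) * 1 = 16/44
  G: (15/44) * 3 = 45/44
Sum = (52 + 16 + 45)/44 = 113/44

L = 113/44 = 2.5682 bits/symbol


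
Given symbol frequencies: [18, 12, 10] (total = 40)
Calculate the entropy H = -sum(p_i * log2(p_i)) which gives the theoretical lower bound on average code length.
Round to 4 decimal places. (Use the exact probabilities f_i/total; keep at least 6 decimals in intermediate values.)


Per-symbol terms -p_i * log2(p_i) with p_i = f_i/40:
  p = 18/40 = 0.450000: log2(p) = -1.152003, -p*log2(p) = 0.518401
  p = 12/40 = 0.300000: log2(p) = -1.736966, -p*log2(p) = 0.521090
  p = 10/40 = 0.250000: log2(p) = -2.000000, -p*log2(p) = 0.500000
H = 0.518401 + 0.521090 + 0.500000 = 1.539491

H = 1.5395 bits/symbol


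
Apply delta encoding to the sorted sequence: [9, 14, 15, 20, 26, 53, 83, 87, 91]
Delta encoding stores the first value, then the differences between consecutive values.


First value: 9
Deltas:
  14 - 9 = 5
  15 - 14 = 1
  20 - 15 = 5
  26 - 20 = 6
  53 - 26 = 27
  83 - 53 = 30
  87 - 83 = 4
  91 - 87 = 4


Delta encoded: [9, 5, 1, 5, 6, 27, 30, 4, 4]


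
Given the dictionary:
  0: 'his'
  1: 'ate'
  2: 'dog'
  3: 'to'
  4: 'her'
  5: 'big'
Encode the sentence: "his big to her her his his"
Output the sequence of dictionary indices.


Look up each word in the dictionary:
  'his' -> 0
  'big' -> 5
  'to' -> 3
  'her' -> 4
  'her' -> 4
  'his' -> 0
  'his' -> 0

Encoded: [0, 5, 3, 4, 4, 0, 0]


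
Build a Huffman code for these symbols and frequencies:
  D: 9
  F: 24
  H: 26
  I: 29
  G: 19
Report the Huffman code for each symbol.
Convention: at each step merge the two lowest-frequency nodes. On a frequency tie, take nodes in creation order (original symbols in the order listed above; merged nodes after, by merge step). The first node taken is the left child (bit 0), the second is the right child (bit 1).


Huffman tree construction:
Step 1: Merge D(9) + G(19) = 28
Step 2: Merge F(24) + H(26) = 50
Step 3: Merge (D+G)(28) + I(29) = 57
Step 4: Merge (F+H)(50) + ((D+G)+I)(57) = 107
Read each symbol's code off the tree from the root (left child = 0, right child = 1).

Codes:
  D: 100 (length 3)
  F: 00 (length 2)
  H: 01 (length 2)
  I: 11 (length 2)
  G: 101 (length 3)
Average code length: 242/107 = 2.2617 bits/symbol


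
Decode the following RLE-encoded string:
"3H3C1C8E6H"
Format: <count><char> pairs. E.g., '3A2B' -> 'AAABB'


Expanding each <count><char> pair:
  3H -> 'HHH'
  3C -> 'CCC'
  1C -> 'C'
  8E -> 'EEEEEEEE'
  6H -> 'HHHHHH'

Decoded = HHHCCCCEEEEEEEEHHHHHH


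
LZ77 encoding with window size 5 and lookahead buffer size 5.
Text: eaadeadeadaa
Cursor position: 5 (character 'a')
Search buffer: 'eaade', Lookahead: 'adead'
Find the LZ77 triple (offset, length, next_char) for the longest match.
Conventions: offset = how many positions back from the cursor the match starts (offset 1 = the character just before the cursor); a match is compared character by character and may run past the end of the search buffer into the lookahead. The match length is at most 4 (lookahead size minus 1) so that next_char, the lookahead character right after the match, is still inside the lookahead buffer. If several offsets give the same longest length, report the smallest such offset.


Try each offset into the search buffer:
  offset=1 (pos 4, char 'e'): match length 0
  offset=2 (pos 3, char 'd'): match length 0
  offset=3 (pos 2, char 'a'): match length 4
  offset=4 (pos 1, char 'a'): match length 1
  offset=5 (pos 0, char 'e'): match length 0
Longest match has length 4 at offset 3.
next_char = character at position 5 + 4 = 9 -> 'd'

Best match: offset=3, length=4 (matching 'adea' starting at position 2)
LZ77 triple: (3, 4, 'd')


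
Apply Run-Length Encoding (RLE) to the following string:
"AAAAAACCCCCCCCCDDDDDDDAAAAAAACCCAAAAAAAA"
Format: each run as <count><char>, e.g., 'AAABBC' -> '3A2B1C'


Scanning runs left to right:
  i=0: run of 'A' x 6 -> '6A'
  i=6: run of 'C' x 9 -> '9C'
  i=15: run of 'D' x 7 -> '7D'
  i=22: run of 'A' x 7 -> '7A'
  i=29: run of 'C' x 3 -> '3C'
  i=32: run of 'A' x 8 -> '8A'

RLE = 6A9C7D7A3C8A


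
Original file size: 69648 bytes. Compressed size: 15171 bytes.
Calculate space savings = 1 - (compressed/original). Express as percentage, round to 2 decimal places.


ratio = compressed/original = 15171/69648 = 0.217824
savings = 1 - ratio = 1 - 0.217824 = 0.782176
as a percentage: 0.782176 * 100 = 78.22%

Space savings = 1 - 15171/69648 = 78.22%


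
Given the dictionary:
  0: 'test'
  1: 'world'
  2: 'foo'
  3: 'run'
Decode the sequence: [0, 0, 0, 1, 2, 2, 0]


Look up each index in the dictionary:
  0 -> 'test'
  0 -> 'test'
  0 -> 'test'
  1 -> 'world'
  2 -> 'foo'
  2 -> 'foo'
  0 -> 'test'

Decoded: "test test test world foo foo test"


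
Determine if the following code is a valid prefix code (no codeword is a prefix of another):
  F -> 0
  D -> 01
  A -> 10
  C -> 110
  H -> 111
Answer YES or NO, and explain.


Checking each pair (does one codeword prefix another?):
  F='0' vs D='01': prefix -- VIOLATION

NO -- this is NOT a valid prefix code. F (0) is a prefix of D (01).


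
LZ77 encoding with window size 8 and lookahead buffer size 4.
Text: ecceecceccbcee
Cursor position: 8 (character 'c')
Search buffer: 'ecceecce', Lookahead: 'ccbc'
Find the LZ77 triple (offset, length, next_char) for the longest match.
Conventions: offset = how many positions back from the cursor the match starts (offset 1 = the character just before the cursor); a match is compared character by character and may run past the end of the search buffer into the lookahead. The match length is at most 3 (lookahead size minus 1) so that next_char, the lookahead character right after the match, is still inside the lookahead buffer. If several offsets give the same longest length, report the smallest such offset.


Try each offset into the search buffer:
  offset=1 (pos 7, char 'e'): match length 0
  offset=2 (pos 6, char 'c'): match length 1
  offset=3 (pos 5, char 'c'): match length 2
  offset=4 (pos 4, char 'e'): match length 0
  offset=5 (pos 3, char 'e'): match length 0
  offset=6 (pos 2, char 'c'): match length 1
  offset=7 (pos 1, char 'c'): match length 2
  offset=8 (pos 0, char 'e'): match length 0
Longest match has length 2, found at offsets 3, 7; take the smallest, offset 3.
next_char = character at position 8 + 2 = 10 -> 'b'

Best match: offset=3, length=2 (matching 'cc' starting at position 5)
LZ77 triple: (3, 2, 'b')


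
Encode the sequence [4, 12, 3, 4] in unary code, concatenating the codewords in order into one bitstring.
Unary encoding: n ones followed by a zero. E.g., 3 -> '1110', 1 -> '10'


Encode each number as n ones followed by a terminating 0:
  4 -> 11110 (5 bits)
  12 -> 1111111111110 (13 bits)
  3 -> 1110 (4 bits)
  4 -> 11110 (5 bits)
Total length = 5 + 13 + 4 + 5 = 27 bits.

Unary([4, 12, 3, 4]) = 111101111111111110111011110 (27 bits)


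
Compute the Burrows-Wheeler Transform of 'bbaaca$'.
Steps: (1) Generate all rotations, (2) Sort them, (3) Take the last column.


Rotations (sorted):
  0: $bbaaca -> last char: a
  1: a$bbaac -> last char: c
  2: aaca$bb -> last char: b
  3: aca$bba -> last char: a
  4: baaca$b -> last char: b
  5: bbaaca$ -> last char: $
  6: ca$bbaa -> last char: a


BWT = acbab$a


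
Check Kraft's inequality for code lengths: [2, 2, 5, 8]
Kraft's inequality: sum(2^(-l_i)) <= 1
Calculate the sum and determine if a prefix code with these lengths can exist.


Sum = 2^(-2) + 2^(-2) + 2^(-5) + 2^(-8)
    = 0.25 + 0.25 + 0.03125 + 0.00390625
    = 137/256 = 0.53515625
Since 0.53515625 <= 1, Kraft's inequality IS satisfied.
A prefix code with these lengths CAN exist.

Kraft sum = 0.53515625. Satisfied.


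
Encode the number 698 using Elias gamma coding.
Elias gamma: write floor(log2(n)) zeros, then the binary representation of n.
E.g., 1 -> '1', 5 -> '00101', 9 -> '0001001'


num_bits = floor(log2(698)) + 1 = 10
leading_zeros = num_bits - 1 = 9
binary(698) = 1010111010

Elias gamma(698) = '000000000' + '1010111010' = 0000000001010111010 (19 bits)


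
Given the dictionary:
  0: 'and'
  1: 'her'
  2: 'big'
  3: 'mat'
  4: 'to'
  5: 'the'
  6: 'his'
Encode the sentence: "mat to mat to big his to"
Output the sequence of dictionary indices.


Look up each word in the dictionary:
  'mat' -> 3
  'to' -> 4
  'mat' -> 3
  'to' -> 4
  'big' -> 2
  'his' -> 6
  'to' -> 4

Encoded: [3, 4, 3, 4, 2, 6, 4]


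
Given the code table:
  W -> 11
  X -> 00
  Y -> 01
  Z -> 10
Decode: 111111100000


Decoding:
11 -> W
11 -> W
11 -> W
10 -> Z
00 -> X
00 -> X


Result: WWWZXX


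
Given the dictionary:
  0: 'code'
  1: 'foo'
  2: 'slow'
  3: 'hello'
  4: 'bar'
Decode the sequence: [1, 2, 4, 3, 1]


Look up each index in the dictionary:
  1 -> 'foo'
  2 -> 'slow'
  4 -> 'bar'
  3 -> 'hello'
  1 -> 'foo'

Decoded: "foo slow bar hello foo"


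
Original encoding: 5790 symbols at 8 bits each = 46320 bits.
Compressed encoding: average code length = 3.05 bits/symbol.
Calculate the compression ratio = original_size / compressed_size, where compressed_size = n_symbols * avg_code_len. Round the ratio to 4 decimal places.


original_size = n_symbols * orig_bits = 5790 * 8 = 46320 bits
compressed_size = n_symbols * avg_code_len = 5790 * 3.05 = 17659.5 bits
ratio = original_size / compressed_size = 46320 / 17659.5 = 2.623

Compression ratio = 2.623


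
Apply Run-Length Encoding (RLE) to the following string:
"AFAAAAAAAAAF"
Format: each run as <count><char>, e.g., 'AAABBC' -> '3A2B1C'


Scanning runs left to right:
  i=0: run of 'A' x 1 -> '1A'
  i=1: run of 'F' x 1 -> '1F'
  i=2: run of 'A' x 9 -> '9A'
  i=11: run of 'F' x 1 -> '1F'

RLE = 1A1F9A1F


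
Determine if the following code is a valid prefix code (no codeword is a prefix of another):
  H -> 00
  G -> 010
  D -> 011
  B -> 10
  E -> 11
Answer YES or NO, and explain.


Checking each pair (does one codeword prefix another?):
  H='00' vs G='010': no prefix
  H='00' vs D='011': no prefix
  H='00' vs B='10': no prefix
  H='00' vs E='11': no prefix
  G='010' vs H='00': no prefix
  G='010' vs D='011': no prefix
  G='010' vs B='10': no prefix
  G='010' vs E='11': no prefix
  D='011' vs H='00': no prefix
  D='011' vs G='010': no prefix
  D='011' vs B='10': no prefix
  D='011' vs E='11': no prefix
  B='10' vs H='00': no prefix
  B='10' vs G='010': no prefix
  B='10' vs D='011': no prefix
  B='10' vs E='11': no prefix
  E='11' vs H='00': no prefix
  E='11' vs G='010': no prefix
  E='11' vs D='011': no prefix
  E='11' vs B='10': no prefix
No violation found over all pairs.

YES -- this is a valid prefix code. No codeword is a prefix of any other codeword.


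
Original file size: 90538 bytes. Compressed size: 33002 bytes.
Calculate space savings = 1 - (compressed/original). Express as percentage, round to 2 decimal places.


ratio = compressed/original = 33002/90538 = 0.36451
savings = 1 - ratio = 1 - 0.36451 = 0.63549
as a percentage: 0.63549 * 100 = 63.55%

Space savings = 1 - 33002/90538 = 63.55%


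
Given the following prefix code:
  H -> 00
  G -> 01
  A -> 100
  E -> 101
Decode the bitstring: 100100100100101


Decoding step by step:
Bits 100 -> A
Bits 100 -> A
Bits 100 -> A
Bits 100 -> A
Bits 101 -> E


Decoded message: AAAAE


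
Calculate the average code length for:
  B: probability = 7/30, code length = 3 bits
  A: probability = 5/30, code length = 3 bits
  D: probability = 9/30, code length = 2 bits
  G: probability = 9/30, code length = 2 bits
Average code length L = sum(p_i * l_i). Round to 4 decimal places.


Weighted contributions p_i * l_i:
  B: (7/30) * 3 = 21/30
  A: (5/30) * 3 = 15/30
  D: (9/30) * 2 = 18/30
  G: (9/30) * 2 = 18/30
Sum = (21 + 15 + 18 + 18)/30 = 72/30

L = 72/30 = 2.4000 bits/symbol


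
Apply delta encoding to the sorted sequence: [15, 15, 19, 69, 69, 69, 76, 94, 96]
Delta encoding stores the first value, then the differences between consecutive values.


First value: 15
Deltas:
  15 - 15 = 0
  19 - 15 = 4
  69 - 19 = 50
  69 - 69 = 0
  69 - 69 = 0
  76 - 69 = 7
  94 - 76 = 18
  96 - 94 = 2


Delta encoded: [15, 0, 4, 50, 0, 0, 7, 18, 2]


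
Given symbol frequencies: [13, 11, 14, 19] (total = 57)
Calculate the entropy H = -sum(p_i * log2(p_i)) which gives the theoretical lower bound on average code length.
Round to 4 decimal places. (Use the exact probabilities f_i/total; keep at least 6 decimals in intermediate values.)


Per-symbol terms -p_i * log2(p_i) with p_i = f_i/57:
  p = 13/57 = 0.228070: log2(p) = -2.132450, -p*log2(p) = 0.486348
  p = 11/57 = 0.192982: log2(p) = -2.373458, -p*log2(p) = 0.458036
  p = 14/57 = 0.245614: log2(p) = -2.025535, -p*log2(p) = 0.497500
  p = 19/57 = 0.333333: log2(p) = -1.584963, -p*log2(p) = 0.528321
H = 0.486348 + 0.458036 + 0.497500 + 0.528321 = 1.970205

H = 1.9702 bits/symbol


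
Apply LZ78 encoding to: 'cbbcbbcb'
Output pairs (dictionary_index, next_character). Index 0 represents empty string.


LZ78 encoding steps:
Dictionary: {0: ''}
Step 1: w='' (idx 0), next='c' -> output (0, 'c'), add 'c' as idx 1
Step 2: w='' (idx 0), next='b' -> output (0, 'b'), add 'b' as idx 2
Step 3: w='b' (idx 2), next='c' -> output (2, 'c'), add 'bc' as idx 3
Step 4: w='b' (idx 2), next='b' -> output (2, 'b'), add 'bb' as idx 4
Step 5: w='c' (idx 1), next='b' -> output (1, 'b'), add 'cb' as idx 5


Encoded: [(0, 'c'), (0, 'b'), (2, 'c'), (2, 'b'), (1, 'b')]


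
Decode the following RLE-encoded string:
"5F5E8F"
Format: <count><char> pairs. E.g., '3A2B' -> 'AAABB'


Expanding each <count><char> pair:
  5F -> 'FFFFF'
  5E -> 'EEEEE'
  8F -> 'FFFFFFFF'

Decoded = FFFFFEEEEEFFFFFFFF


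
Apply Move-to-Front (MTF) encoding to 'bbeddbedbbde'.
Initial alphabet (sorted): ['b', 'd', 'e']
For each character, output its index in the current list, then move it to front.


MTF encoding:
'b': index 0 in ['b', 'd', 'e'] -> ['b', 'd', 'e']
'b': index 0 in ['b', 'd', 'e'] -> ['b', 'd', 'e']
'e': index 2 in ['b', 'd', 'e'] -> ['e', 'b', 'd']
'd': index 2 in ['e', 'b', 'd'] -> ['d', 'e', 'b']
'd': index 0 in ['d', 'e', 'b'] -> ['d', 'e', 'b']
'b': index 2 in ['d', 'e', 'b'] -> ['b', 'd', 'e']
'e': index 2 in ['b', 'd', 'e'] -> ['e', 'b', 'd']
'd': index 2 in ['e', 'b', 'd'] -> ['d', 'e', 'b']
'b': index 2 in ['d', 'e', 'b'] -> ['b', 'd', 'e']
'b': index 0 in ['b', 'd', 'e'] -> ['b', 'd', 'e']
'd': index 1 in ['b', 'd', 'e'] -> ['d', 'b', 'e']
'e': index 2 in ['d', 'b', 'e'] -> ['e', 'd', 'b']


Output: [0, 0, 2, 2, 0, 2, 2, 2, 2, 0, 1, 2]


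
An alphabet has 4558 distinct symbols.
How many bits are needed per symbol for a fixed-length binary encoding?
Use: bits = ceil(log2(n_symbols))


log2(4558) = 12.1542
Bracket: 2^12 = 4096 < 4558 <= 2^13 = 8192
So ceil(log2(4558)) = 13

bits = ceil(log2(4558)) = ceil(12.1542) = 13 bits


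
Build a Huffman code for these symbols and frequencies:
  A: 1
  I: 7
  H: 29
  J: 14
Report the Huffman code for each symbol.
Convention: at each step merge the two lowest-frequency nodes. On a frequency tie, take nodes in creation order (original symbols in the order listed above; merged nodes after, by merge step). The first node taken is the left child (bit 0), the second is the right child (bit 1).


Huffman tree construction:
Step 1: Merge A(1) + I(7) = 8
Step 2: Merge (A+I)(8) + J(14) = 22
Step 3: Merge ((A+I)+J)(22) + H(29) = 51
Read each symbol's code off the tree from the root (left child = 0, right child = 1).

Codes:
  A: 000 (length 3)
  I: 001 (length 3)
  H: 1 (length 1)
  J: 01 (length 2)
Average code length: 81/51 = 1.5882 bits/symbol


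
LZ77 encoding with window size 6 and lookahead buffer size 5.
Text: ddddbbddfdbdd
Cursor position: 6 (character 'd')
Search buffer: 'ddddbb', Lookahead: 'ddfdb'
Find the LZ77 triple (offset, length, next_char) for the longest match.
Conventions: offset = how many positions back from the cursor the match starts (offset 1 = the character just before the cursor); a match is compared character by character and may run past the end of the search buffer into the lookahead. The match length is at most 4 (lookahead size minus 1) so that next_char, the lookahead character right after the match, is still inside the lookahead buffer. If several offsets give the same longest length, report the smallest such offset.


Try each offset into the search buffer:
  offset=1 (pos 5, char 'b'): match length 0
  offset=2 (pos 4, char 'b'): match length 0
  offset=3 (pos 3, char 'd'): match length 1
  offset=4 (pos 2, char 'd'): match length 2
  offset=5 (pos 1, char 'd'): match length 2
  offset=6 (pos 0, char 'd'): match length 2
Longest match has length 2, found at offsets 4, 5, 6; take the smallest, offset 4.
next_char = character at position 6 + 2 = 8 -> 'f'

Best match: offset=4, length=2 (matching 'dd' starting at position 2)
LZ77 triple: (4, 2, 'f')


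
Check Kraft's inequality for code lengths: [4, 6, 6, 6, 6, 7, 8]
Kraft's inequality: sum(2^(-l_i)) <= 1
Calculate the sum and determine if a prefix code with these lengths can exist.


Sum = 2^(-4) + 2^(-6) + 2^(-6) + 2^(-6) + 2^(-6) + 2^(-7) + 2^(-8)
    = 0.0625 + 0.015625 + 0.015625 + 0.015625 + 0.015625 + 0.0078125 + 0.00390625
    = 35/256 = 0.13671875
Since 0.13671875 <= 1, Kraft's inequality IS satisfied.
A prefix code with these lengths CAN exist.

Kraft sum = 0.13671875. Satisfied.


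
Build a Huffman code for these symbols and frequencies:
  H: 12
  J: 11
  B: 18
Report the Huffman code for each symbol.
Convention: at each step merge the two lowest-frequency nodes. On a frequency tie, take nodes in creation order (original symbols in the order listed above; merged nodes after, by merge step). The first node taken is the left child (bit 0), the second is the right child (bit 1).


Huffman tree construction:
Step 1: Merge J(11) + H(12) = 23
Step 2: Merge B(18) + (J+H)(23) = 41
Read each symbol's code off the tree from the root (left child = 0, right child = 1).

Codes:
  H: 11 (length 2)
  J: 10 (length 2)
  B: 0 (length 1)
Average code length: 64/41 = 1.5610 bits/symbol


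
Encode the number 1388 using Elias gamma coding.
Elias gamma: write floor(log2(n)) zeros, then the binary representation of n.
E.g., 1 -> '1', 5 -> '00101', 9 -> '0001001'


num_bits = floor(log2(1388)) + 1 = 11
leading_zeros = num_bits - 1 = 10
binary(1388) = 10101101100

Elias gamma(1388) = '0000000000' + '10101101100' = 000000000010101101100 (21 bits)


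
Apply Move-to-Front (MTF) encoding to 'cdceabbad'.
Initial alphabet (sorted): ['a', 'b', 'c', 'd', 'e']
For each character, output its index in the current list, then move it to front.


MTF encoding:
'c': index 2 in ['a', 'b', 'c', 'd', 'e'] -> ['c', 'a', 'b', 'd', 'e']
'd': index 3 in ['c', 'a', 'b', 'd', 'e'] -> ['d', 'c', 'a', 'b', 'e']
'c': index 1 in ['d', 'c', 'a', 'b', 'e'] -> ['c', 'd', 'a', 'b', 'e']
'e': index 4 in ['c', 'd', 'a', 'b', 'e'] -> ['e', 'c', 'd', 'a', 'b']
'a': index 3 in ['e', 'c', 'd', 'a', 'b'] -> ['a', 'e', 'c', 'd', 'b']
'b': index 4 in ['a', 'e', 'c', 'd', 'b'] -> ['b', 'a', 'e', 'c', 'd']
'b': index 0 in ['b', 'a', 'e', 'c', 'd'] -> ['b', 'a', 'e', 'c', 'd']
'a': index 1 in ['b', 'a', 'e', 'c', 'd'] -> ['a', 'b', 'e', 'c', 'd']
'd': index 4 in ['a', 'b', 'e', 'c', 'd'] -> ['d', 'a', 'b', 'e', 'c']


Output: [2, 3, 1, 4, 3, 4, 0, 1, 4]


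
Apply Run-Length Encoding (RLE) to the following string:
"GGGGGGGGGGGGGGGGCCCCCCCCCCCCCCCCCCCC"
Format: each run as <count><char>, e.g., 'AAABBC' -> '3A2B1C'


Scanning runs left to right:
  i=0: run of 'G' x 16 -> '16G'
  i=16: run of 'C' x 20 -> '20C'

RLE = 16G20C


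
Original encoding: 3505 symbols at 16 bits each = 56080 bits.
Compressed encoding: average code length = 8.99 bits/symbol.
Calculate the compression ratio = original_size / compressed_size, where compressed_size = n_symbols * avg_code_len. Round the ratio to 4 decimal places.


original_size = n_symbols * orig_bits = 3505 * 16 = 56080 bits
compressed_size = n_symbols * avg_code_len = 3505 * 8.99 = 31509.95 bits
ratio = original_size / compressed_size = 56080 / 31509.95 = 1.7798

Compression ratio = 1.7798


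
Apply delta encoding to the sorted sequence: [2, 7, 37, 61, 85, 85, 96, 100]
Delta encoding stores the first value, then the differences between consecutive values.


First value: 2
Deltas:
  7 - 2 = 5
  37 - 7 = 30
  61 - 37 = 24
  85 - 61 = 24
  85 - 85 = 0
  96 - 85 = 11
  100 - 96 = 4


Delta encoded: [2, 5, 30, 24, 24, 0, 11, 4]


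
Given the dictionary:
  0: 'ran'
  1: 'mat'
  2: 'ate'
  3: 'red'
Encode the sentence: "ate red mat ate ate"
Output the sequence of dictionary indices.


Look up each word in the dictionary:
  'ate' -> 2
  'red' -> 3
  'mat' -> 1
  'ate' -> 2
  'ate' -> 2

Encoded: [2, 3, 1, 2, 2]


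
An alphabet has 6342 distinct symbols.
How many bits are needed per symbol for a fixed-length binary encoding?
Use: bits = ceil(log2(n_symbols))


log2(6342) = 12.6307
Bracket: 2^12 = 4096 < 6342 <= 2^13 = 8192
So ceil(log2(6342)) = 13

bits = ceil(log2(6342)) = ceil(12.6307) = 13 bits


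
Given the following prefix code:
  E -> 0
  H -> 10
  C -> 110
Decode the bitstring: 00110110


Decoding step by step:
Bits 0 -> E
Bits 0 -> E
Bits 110 -> C
Bits 110 -> C


Decoded message: EECC


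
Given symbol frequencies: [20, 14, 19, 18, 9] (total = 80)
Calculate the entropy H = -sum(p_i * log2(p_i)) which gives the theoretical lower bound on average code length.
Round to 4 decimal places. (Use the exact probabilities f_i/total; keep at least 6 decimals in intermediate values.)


Per-symbol terms -p_i * log2(p_i) with p_i = f_i/80:
  p = 20/80 = 0.250000: log2(p) = -2.000000, -p*log2(p) = 0.500000
  p = 14/80 = 0.175000: log2(p) = -2.514573, -p*log2(p) = 0.440050
  p = 19/80 = 0.237500: log2(p) = -2.074001, -p*log2(p) = 0.492575
  p = 18/80 = 0.225000: log2(p) = -2.152003, -p*log2(p) = 0.484201
  p = 9/80 = 0.112500: log2(p) = -3.152003, -p*log2(p) = 0.354600
H = 0.500000 + 0.440050 + 0.492575 + 0.484201 + 0.354600 = 2.271426

H = 2.2714 bits/symbol


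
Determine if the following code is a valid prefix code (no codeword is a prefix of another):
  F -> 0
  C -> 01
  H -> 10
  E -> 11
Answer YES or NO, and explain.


Checking each pair (does one codeword prefix another?):
  F='0' vs C='01': prefix -- VIOLATION

NO -- this is NOT a valid prefix code. F (0) is a prefix of C (01).


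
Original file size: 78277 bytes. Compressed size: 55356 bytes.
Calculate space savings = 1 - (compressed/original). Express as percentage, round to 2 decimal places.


ratio = compressed/original = 55356/78277 = 0.707181
savings = 1 - ratio = 1 - 0.707181 = 0.292819
as a percentage: 0.292819 * 100 = 29.28%

Space savings = 1 - 55356/78277 = 29.28%


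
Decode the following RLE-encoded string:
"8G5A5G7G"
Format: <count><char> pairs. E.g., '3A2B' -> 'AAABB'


Expanding each <count><char> pair:
  8G -> 'GGGGGGGG'
  5A -> 'AAAAA'
  5G -> 'GGGGG'
  7G -> 'GGGGGGG'

Decoded = GGGGGGGGAAAAAGGGGGGGGGGGG


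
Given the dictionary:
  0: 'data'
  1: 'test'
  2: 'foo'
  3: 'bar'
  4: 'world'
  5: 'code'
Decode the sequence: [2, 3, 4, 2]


Look up each index in the dictionary:
  2 -> 'foo'
  3 -> 'bar'
  4 -> 'world'
  2 -> 'foo'

Decoded: "foo bar world foo"


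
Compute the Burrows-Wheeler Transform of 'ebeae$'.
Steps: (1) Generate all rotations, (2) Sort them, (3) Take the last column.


Rotations (sorted):
  0: $ebeae -> last char: e
  1: ae$ebe -> last char: e
  2: beae$e -> last char: e
  3: e$ebea -> last char: a
  4: eae$eb -> last char: b
  5: ebeae$ -> last char: $


BWT = eeeab$


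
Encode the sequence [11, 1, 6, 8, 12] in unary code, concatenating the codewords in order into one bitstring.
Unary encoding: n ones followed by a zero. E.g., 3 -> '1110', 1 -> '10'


Encode each number as n ones followed by a terminating 0:
  11 -> 111111111110 (12 bits)
  1 -> 10 (2 bits)
  6 -> 1111110 (7 bits)
  8 -> 111111110 (9 bits)
  12 -> 1111111111110 (13 bits)
Total length = 12 + 2 + 7 + 9 + 13 = 43 bits.

Unary([11, 1, 6, 8, 12]) = 1111111111101011111101111111101111111111110 (43 bits)


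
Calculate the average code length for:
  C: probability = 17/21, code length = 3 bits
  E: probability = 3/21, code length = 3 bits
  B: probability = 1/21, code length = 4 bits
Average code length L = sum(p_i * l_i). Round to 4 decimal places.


Weighted contributions p_i * l_i:
  C: (17/21) * 3 = 51/21
  E: (3/21) * 3 = 9/21
  B: (1/21) * 4 = 4/21
Sum = (51 + 9 + 4)/21 = 64/21

L = 64/21 = 3.0476 bits/symbol


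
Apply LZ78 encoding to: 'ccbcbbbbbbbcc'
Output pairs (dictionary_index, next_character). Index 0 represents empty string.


LZ78 encoding steps:
Dictionary: {0: ''}
Step 1: w='' (idx 0), next='c' -> output (0, 'c'), add 'c' as idx 1
Step 2: w='c' (idx 1), next='b' -> output (1, 'b'), add 'cb' as idx 2
Step 3: w='cb' (idx 2), next='b' -> output (2, 'b'), add 'cbb' as idx 3
Step 4: w='' (idx 0), next='b' -> output (0, 'b'), add 'b' as idx 4
Step 5: w='b' (idx 4), next='b' -> output (4, 'b'), add 'bb' as idx 5
Step 6: w='bb' (idx 5), next='c' -> output (5, 'c'), add 'bbc' as idx 6
Step 7: w='c' (idx 1), end of input -> output (1, '')


Encoded: [(0, 'c'), (1, 'b'), (2, 'b'), (0, 'b'), (4, 'b'), (5, 'c'), (1, '')]


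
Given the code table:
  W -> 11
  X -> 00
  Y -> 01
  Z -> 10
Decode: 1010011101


Decoding:
10 -> Z
10 -> Z
01 -> Y
11 -> W
01 -> Y


Result: ZZYWY


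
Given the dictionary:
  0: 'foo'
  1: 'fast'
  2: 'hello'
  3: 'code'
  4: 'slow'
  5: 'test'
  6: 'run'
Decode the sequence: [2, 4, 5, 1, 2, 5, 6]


Look up each index in the dictionary:
  2 -> 'hello'
  4 -> 'slow'
  5 -> 'test'
  1 -> 'fast'
  2 -> 'hello'
  5 -> 'test'
  6 -> 'run'

Decoded: "hello slow test fast hello test run"


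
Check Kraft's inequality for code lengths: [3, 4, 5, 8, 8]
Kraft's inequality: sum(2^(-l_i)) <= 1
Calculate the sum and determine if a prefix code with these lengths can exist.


Sum = 2^(-3) + 2^(-4) + 2^(-5) + 2^(-8) + 2^(-8)
    = 0.125 + 0.0625 + 0.03125 + 0.00390625 + 0.00390625
    = 58/256 = 0.2265625
Since 0.2265625 <= 1, Kraft's inequality IS satisfied.
A prefix code with these lengths CAN exist.

Kraft sum = 0.2265625. Satisfied.
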